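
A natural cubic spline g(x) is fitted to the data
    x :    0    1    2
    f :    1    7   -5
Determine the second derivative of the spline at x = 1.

-27

With M_i denoting the second derivative at x_i, h_i = 1, 1, and Δ_i = (y_(i+1) − y_i)/h_i = 6, -12:
  1·M_0 + 4·M_1 + 1·M_2 = 6(Δ_1 - Δ_0) = -108
Natural end conditions: M_0 = M_2 = 0.
Hence M_0 = 0, M_1 = -27, M_2 = 0.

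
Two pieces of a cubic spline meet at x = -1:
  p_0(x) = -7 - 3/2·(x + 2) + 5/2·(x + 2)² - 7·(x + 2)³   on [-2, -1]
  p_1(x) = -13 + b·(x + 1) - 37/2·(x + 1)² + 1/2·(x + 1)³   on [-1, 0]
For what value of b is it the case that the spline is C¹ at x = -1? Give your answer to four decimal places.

-17.5000

p_0'(x) = -3/2 + 5·(x + 2) - 21·(x + 2)², so p_0'(-1) = -35/2. On the right, p_1'(-1) = b, so b = -35/2.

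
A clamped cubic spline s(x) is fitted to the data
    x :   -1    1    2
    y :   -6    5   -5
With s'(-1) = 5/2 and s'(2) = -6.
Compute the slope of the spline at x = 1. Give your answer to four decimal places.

Let M_i = s''(x_i). Step sizes h_i = 2, 1; slopes of the chords Δ_i = (y_(i+1) - y_i)/h_i = 11/2, -10.
  2·M_0 + 6·M_1 + 1·M_2 = 6(Δ_1 - Δ_0) = -93
Clamped end conditions give two more equations: 2h_0·M_0 + h_0·M_1 = 6(Δ_0 - s'(-1)) = 18 and h_1·M_1 + 2h_1·M_2 = 6(s'(2) - Δ_1) = 24.
Hence M_0 = 103/6, M_1 = -76/3, M_2 = 74/3.
On [1, 2], s'(x) = b_1 + 2c_1·(x - 1) + 3d_1·(x - 1)² with b_1 = Δ_1 - h_1(2M_1 + M_2)/6 = -17/3, c_1 = M_1/2 = -38/3, d_1 = (M_2 - M_1)/(6h_1) = 25/3. So s'(1) = -17/3.

-5.6667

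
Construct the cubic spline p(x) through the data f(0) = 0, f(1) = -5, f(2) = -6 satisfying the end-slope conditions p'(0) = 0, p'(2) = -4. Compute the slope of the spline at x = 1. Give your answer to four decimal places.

-3.5000

Write M_i for p''(x_i). With h_i = 1, 1 and divided differences Δ_i = -5, -1, the continuity of p' gives the tridiagonal system
  1·M_0 + 4·M_1 + 1·M_2 = 6(Δ_1 - Δ_0) = 24
Clamped end conditions give two more equations: 2h_0·M_0 + h_0·M_1 = 6(Δ_0 - p'(0)) = -30 and h_1·M_1 + 2h_1·M_2 = 6(p'(2) - Δ_1) = -18.
Hence M_0 = -23, M_1 = 16, M_2 = -17.
On [1, 2], p'(x) = b_1 + 2c_1·(x - 1) + 3d_1·(x - 1)² with b_1 = Δ_1 - h_1(2M_1 + M_2)/6 = -7/2, c_1 = M_1/2 = 8, d_1 = (M_2 - M_1)/(6h_1) = -11/2. So p'(1) = -7/2.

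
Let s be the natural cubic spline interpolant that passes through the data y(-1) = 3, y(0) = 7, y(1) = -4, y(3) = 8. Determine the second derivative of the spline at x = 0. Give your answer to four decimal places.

-27.9130

Put M_i = s'' at the i-th knot. Here h = (1, 1, 2) and Δ = (4, -11, 6), so the interior equations h_(i-1)·M_(i-1) + 2(h_(i-1)+h_i)·M_i + h_i·M_(i+1) = 6(Δ_i − Δ_(i-1)) read
  1·M_0 + 4·M_1 + 1·M_2 = 6(Δ_1 - Δ_0) = -90
  1·M_1 + 6·M_2 + 2·M_3 = 6(Δ_2 - Δ_1) = 102
Natural end conditions: M_0 = M_3 = 0.
Solving the tridiagonal system: M_0 = 0, M_1 = -642/23, M_2 = 498/23, M_3 = 0.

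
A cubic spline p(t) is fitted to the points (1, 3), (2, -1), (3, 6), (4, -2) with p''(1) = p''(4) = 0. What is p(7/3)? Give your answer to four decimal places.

1.2790

With M_i denoting the second derivative at x_i, h_i = 1, 1, 1, and Δ_i = (y_(i+1) − y_i)/h_i = -4, 7, -8:
  1·M_0 + 4·M_1 + 1·M_2 = 6(Δ_1 - Δ_0) = 66
  1·M_1 + 4·M_2 + 1·M_3 = 6(Δ_2 - Δ_1) = -90
Natural end conditions: M_0 = M_3 = 0.
Solving: M_0 = 0, M_1 = 118/5, M_2 = -142/5, M_3 = 0.
On [2, 3], p(t) = -1 + 58/15·(t - 2) + 59/5·(t - 2)² - 26/3·(t - 2)³.
With (t - 2) = 1/3: p(7/3) = 518/405.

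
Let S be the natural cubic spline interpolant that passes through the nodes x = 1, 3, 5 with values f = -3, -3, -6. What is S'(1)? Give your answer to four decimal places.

0.3750

With σ_i denoting the second derivative at x_i, h_i = 2, 2, and Δ_i = (y_(i+1) − y_i)/h_i = 0, -3/2:
  2·σ_0 + 8·σ_1 + 2·σ_2 = 6(Δ_1 - Δ_0) = -9
Natural end conditions: σ_0 = σ_2 = 0.
Forward elimination and back-substitution give σ_0 = 0, σ_1 = -9/8, σ_2 = 0.
On [1, 3], S'(x) = b_0 + 2c_0·(x - 1) + 3d_0·(x - 1)² with b_0 = Δ_0 - h_0(2σ_0 + σ_1)/6 = 3/8, c_0 = σ_0/2 = 0, d_0 = (σ_1 - σ_0)/(6h_0) = -3/32. So S'(1) = 3/8.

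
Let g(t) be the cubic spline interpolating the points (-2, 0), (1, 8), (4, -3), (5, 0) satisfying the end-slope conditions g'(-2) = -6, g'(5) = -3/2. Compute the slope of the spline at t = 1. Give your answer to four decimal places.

0.1129

Put σ_i = g'' at the i-th knot. Here h = (3, 3, 1) and Δ = (8/3, -11/3, 3), so the interior equations h_(i-1)·σ_(i-1) + 2(h_(i-1)+h_i)·σ_i + h_i·σ_(i+1) = 6(Δ_i − Δ_(i-1)) read
  3·σ_0 + 12·σ_1 + 3·σ_2 = 6(Δ_1 - Δ_0) = -38
  3·σ_1 + 8·σ_2 + 1·σ_3 = 6(Δ_2 - Δ_1) = 40
Clamped end conditions give two more equations: 2h_0·σ_0 + h_0·σ_1 = 6(Δ_0 - g'(-2)) = 52 and h_2·σ_2 + 2h_2·σ_3 = 6(g'(5) - Δ_2) = -27.
Hence σ_0 = 411/31, σ_1 = -854/93, σ_2 = 335/31, σ_3 = -586/31.
On [1, 4], g'(t) = b_1 + 2c_1·(t - 1) + 3d_1·(t - 1)² with b_1 = Δ_1 - h_1(2σ_1 + σ_2)/6 = 7/62, c_1 = σ_1/2 = -427/93, d_1 = (σ_2 - σ_1)/(6h_1) = 1859/1674. So g'(1) = 7/62.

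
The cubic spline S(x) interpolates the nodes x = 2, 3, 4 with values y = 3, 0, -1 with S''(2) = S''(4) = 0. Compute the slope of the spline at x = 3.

-2

Write m_i for S''(x_i). With h_i = 1, 1 and divided differences Δ_i = -3, -1, the continuity of S' gives the tridiagonal system
  1·m_0 + 4·m_1 + 1·m_2 = 6(Δ_1 - Δ_0) = 12
Natural end conditions: m_0 = m_2 = 0.
Forward elimination and back-substitution give m_0 = 0, m_1 = 3, m_2 = 0.
On [3, 4], S'(x) = b_1 + 2c_1·(x - 3) + 3d_1·(x - 3)² with b_1 = Δ_1 - h_1(2m_1 + m_2)/6 = -2, c_1 = m_1/2 = 3/2, d_1 = (m_2 - m_1)/(6h_1) = -1/2. So S'(3) = -2.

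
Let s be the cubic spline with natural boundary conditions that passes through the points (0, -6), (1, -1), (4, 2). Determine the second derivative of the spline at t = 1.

-3

With m_i denoting the second derivative at x_i, h_i = 1, 3, and Δ_i = (y_(i+1) − y_i)/h_i = 5, 1:
  1·m_0 + 8·m_1 + 3·m_2 = 6(Δ_1 - Δ_0) = -24
Natural end conditions: m_0 = m_2 = 0.
Forward elimination and back-substitution give m_0 = 0, m_1 = -3, m_2 = 0.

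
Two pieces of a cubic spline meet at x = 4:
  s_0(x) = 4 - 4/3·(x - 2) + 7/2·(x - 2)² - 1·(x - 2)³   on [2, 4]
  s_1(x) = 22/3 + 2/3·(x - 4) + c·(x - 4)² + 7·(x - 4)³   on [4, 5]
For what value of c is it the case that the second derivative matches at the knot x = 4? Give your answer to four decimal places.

-2.5000

s_0''(x) = 7 - 6·(x - 2), so s_0''(4) = -5. On the right, s_1''(4) = 2c, so c = -5/2.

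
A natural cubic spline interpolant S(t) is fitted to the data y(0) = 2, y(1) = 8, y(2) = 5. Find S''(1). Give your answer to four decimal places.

Write M_i for S''(x_i). With h_i = 1, 1 and divided differences Δ_i = 6, -3, the continuity of S' gives the tridiagonal system
  1·M_0 + 4·M_1 + 1·M_2 = 6(Δ_1 - Δ_0) = -54
Natural end conditions: M_0 = M_2 = 0.
Hence M_0 = 0, M_1 = -27/2, M_2 = 0.

-13.5000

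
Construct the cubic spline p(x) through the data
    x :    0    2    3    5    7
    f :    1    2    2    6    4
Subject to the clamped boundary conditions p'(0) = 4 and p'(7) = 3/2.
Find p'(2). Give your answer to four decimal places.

-0.8402

Put σ_i = p'' at the i-th knot. Here h = (2, 1, 2, 2) and Δ = (1/2, 0, 2, -1), so the interior equations h_(i-1)·σ_(i-1) + 2(h_(i-1)+h_i)·σ_i + h_i·σ_(i+1) = 6(Δ_i − Δ_(i-1)) read
  2·σ_0 + 6·σ_1 + 1·σ_2 = 6(Δ_1 - Δ_0) = -3
  1·σ_1 + 6·σ_2 + 2·σ_3 = 6(Δ_2 - Δ_1) = 12
  2·σ_2 + 8·σ_3 + 2·σ_4 = 6(Δ_3 - Δ_2) = -18
Clamped end conditions give two more equations: 2h_0·σ_0 + h_0·σ_1 = 6(Δ_0 - p'(0)) = -21 and h_3·σ_3 + 2h_3·σ_4 = 6(p'(7) - Δ_3) = 15.
Hence σ_0 = -1381/244, σ_1 = 50/61, σ_2 = 415/122, σ_3 = -563/122, σ_4 = 739/122.
On [2, 3], p'(x) = b_1 + 2c_1·(x - 2) + 3d_1·(x - 2)² with b_1 = Δ_1 - h_1(2σ_1 + σ_2)/6 = -205/244, c_1 = σ_1/2 = 25/61, d_1 = (σ_2 - σ_1)/(6h_1) = 105/244. So p'(2) = -205/244.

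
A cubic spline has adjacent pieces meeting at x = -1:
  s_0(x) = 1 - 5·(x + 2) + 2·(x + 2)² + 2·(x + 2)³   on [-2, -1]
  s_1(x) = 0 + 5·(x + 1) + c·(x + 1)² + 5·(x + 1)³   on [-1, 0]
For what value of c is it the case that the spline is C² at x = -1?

8

s_0''(x) = 4 + 12·(x + 2), so s_0''(-1) = 16. On the right, s_1''(-1) = 2c, so c = 8.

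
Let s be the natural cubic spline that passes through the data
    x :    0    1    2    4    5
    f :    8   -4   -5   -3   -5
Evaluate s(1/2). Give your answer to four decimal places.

Write σ_i for s''(x_i). With h_i = 1, 1, 2, 1 and divided differences Δ_i = -12, -1, 1, -2, the continuity of s' gives the tridiagonal system
  1·σ_0 + 4·σ_1 + 1·σ_2 = 6(Δ_1 - Δ_0) = 66
  1·σ_1 + 6·σ_2 + 2·σ_3 = 6(Δ_2 - Δ_1) = 12
  2·σ_2 + 6·σ_3 + 1·σ_4 = 6(Δ_3 - Δ_2) = -18
Natural end conditions: σ_0 = σ_4 = 0.
Solving the tridiagonal system: σ_0 = 0, σ_1 = 1002/61, σ_2 = 18/61, σ_3 = -189/61, σ_4 = 0.
On [0, 1], s(x) = 8 - 899/61·x + 0·x² + 167/61·x³.
With x = 1/2: s(1/2) = 475/488.

0.9734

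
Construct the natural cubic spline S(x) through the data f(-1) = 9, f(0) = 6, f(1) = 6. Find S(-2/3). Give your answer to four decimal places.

Let σ_i = S''(x_i). Step sizes h_i = 1, 1; slopes of the chords Δ_i = (y_(i+1) - y_i)/h_i = -3, 0.
  1·σ_0 + 4·σ_1 + 1·σ_2 = 6(Δ_1 - Δ_0) = 18
Natural end conditions: σ_0 = σ_2 = 0.
Solving the tridiagonal system: σ_0 = 0, σ_1 = 9/2, σ_2 = 0.
On [-1, 0], S(x) = 9 - 15/4·(x + 1) + 0·(x + 1)² + 3/4·(x + 1)³.
With (x + 1) = 1/3: S(-2/3) = 70/9.

7.7778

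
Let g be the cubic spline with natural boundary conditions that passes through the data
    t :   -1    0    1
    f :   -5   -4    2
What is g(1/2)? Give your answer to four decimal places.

With M_i denoting the second derivative at x_i, h_i = 1, 1, and Δ_i = (y_(i+1) − y_i)/h_i = 1, 6:
  1·M_0 + 4·M_1 + 1·M_2 = 6(Δ_1 - Δ_0) = 30
Natural end conditions: M_0 = M_2 = 0.
Forward elimination and back-substitution give M_0 = 0, M_1 = 15/2, M_2 = 0.
On [0, 1], g(t) = -4 + 7/2·t + 15/4·t² - 5/4·t³.
With t = 1/2: g(1/2) = -47/32.

-1.4688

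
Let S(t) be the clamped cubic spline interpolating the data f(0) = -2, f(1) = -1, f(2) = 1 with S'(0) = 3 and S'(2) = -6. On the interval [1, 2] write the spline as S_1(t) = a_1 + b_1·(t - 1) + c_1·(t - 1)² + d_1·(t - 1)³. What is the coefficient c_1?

6

Put σ_i = S'' at the i-th knot. Here h = (1, 1) and Δ = (1, 2), so the interior equations h_(i-1)·σ_(i-1) + 2(h_(i-1)+h_i)·σ_i + h_i·σ_(i+1) = 6(Δ_i − Δ_(i-1)) read
  1·σ_0 + 4·σ_1 + 1·σ_2 = 6(Δ_1 - Δ_0) = 6
Clamped end conditions give two more equations: 2h_0·σ_0 + h_0·σ_1 = 6(Δ_0 - S'(0)) = -12 and h_1·σ_1 + 2h_1·σ_2 = 6(S'(2) - Δ_1) = -48.
Hence σ_0 = -12, σ_1 = 12, σ_2 = -30.
On [1, 2], with S_1(t) = a_1 + b_1·(t - 1) + c_1·(t - 1)² + d_1·(t - 1)³: c_1 = σ_1/2 = 6, d_1 = (σ_2 - σ_1)/(6h_1) = -7, b_1 = Δ_1 - h_1(2σ_1 + σ_2)/6 = 3.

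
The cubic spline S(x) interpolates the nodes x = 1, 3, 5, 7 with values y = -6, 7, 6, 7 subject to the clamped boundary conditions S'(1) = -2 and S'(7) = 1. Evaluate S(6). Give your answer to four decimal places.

With m_i denoting the second derivative at x_i, h_i = 2, 2, 2, and Δ_i = (y_(i+1) − y_i)/h_i = 13/2, -1/2, 1/2:
  2·m_0 + 8·m_1 + 2·m_2 = 6(Δ_1 - Δ_0) = -42
  2·m_1 + 8·m_2 + 2·m_3 = 6(Δ_2 - Δ_1) = 6
Clamped end conditions give two more equations: 2h_0·m_0 + h_0·m_1 = 6(Δ_0 - S'(1)) = 51 and h_2·m_2 + 2h_2·m_3 = 6(S'(7) - Δ_2) = 3.
Forward elimination and back-substitution give m_0 = 181/10, m_1 = -107/10, m_2 = 37/10, m_3 = -11/10.
On [5, 7], S(x) = 6 - 8/5·(x - 5) + 37/20·(x - 5)² - 2/5·(x - 5)³.
With (x - 5) = 1: S(6) = 117/20.

5.8500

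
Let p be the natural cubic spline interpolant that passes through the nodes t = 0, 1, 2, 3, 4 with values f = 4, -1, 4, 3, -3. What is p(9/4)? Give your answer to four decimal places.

With σ_i denoting the second derivative at x_i, h_i = 1, 1, 1, 1, and Δ_i = (y_(i+1) − y_i)/h_i = -5, 5, -1, -6:
  1·σ_0 + 4·σ_1 + 1·σ_2 = 6(Δ_1 - Δ_0) = 60
  1·σ_1 + 4·σ_2 + 1·σ_3 = 6(Δ_2 - Δ_1) = -36
  1·σ_2 + 4·σ_3 + 1·σ_4 = 6(Δ_3 - Δ_2) = -30
Natural end conditions: σ_0 = σ_4 = 0.
Hence σ_0 = 0, σ_1 = 507/28, σ_2 = -87/7, σ_3 = -123/28, σ_4 = 0.
On [2, 3], p(t) = 4 + 31/8·(t - 2) - 87/14·(t - 2)² + 75/56·(t - 2)³.
With (t - 2) = 1/4: p(9/4) = 16491/3584.

4.6013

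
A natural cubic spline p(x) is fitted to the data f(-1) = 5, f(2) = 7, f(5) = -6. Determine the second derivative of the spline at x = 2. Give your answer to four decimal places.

-2.5000

Put σ_i = p'' at the i-th knot. Here h = (3, 3) and Δ = (2/3, -13/3), so the interior equations h_(i-1)·σ_(i-1) + 2(h_(i-1)+h_i)·σ_i + h_i·σ_(i+1) = 6(Δ_i − Δ_(i-1)) read
  3·σ_0 + 12·σ_1 + 3·σ_2 = 6(Δ_1 - Δ_0) = -30
Natural end conditions: σ_0 = σ_2 = 0.
Hence σ_0 = 0, σ_1 = -5/2, σ_2 = 0.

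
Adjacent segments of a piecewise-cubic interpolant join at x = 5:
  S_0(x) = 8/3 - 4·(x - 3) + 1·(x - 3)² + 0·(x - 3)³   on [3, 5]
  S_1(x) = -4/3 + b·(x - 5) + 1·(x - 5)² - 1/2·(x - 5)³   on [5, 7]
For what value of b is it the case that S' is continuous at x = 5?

0

S_0'(x) = -4 + 2·(x - 3) + 0·(x - 3)², so S_0'(5) = 0. On the right, S_1'(5) = b, so b = 0.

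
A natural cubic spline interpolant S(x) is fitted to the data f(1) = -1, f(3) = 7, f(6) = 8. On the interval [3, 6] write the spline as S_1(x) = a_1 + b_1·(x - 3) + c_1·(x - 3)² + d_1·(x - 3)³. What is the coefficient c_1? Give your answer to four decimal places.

Let M_i = S''(x_i). Step sizes h_i = 2, 3; slopes of the chords Δ_i = (y_(i+1) - y_i)/h_i = 4, 1/3.
  2·M_0 + 10·M_1 + 3·M_2 = 6(Δ_1 - Δ_0) = -22
Natural end conditions: M_0 = M_2 = 0.
Hence M_0 = 0, M_1 = -11/5, M_2 = 0.
On [3, 6], with S_1(x) = a_1 + b_1·(x - 3) + c_1·(x - 3)² + d_1·(x - 3)³: c_1 = M_1/2 = -11/10, d_1 = (M_2 - M_1)/(6h_1) = 11/90, b_1 = Δ_1 - h_1(2M_1 + M_2)/6 = 38/15.

-1.1000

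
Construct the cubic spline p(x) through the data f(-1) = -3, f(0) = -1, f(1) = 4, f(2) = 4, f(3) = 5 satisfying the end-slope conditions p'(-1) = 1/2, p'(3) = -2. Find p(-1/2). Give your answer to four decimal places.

-2.5011

Write M_i for p''(x_i). With h_i = 1, 1, 1, 1 and divided differences Δ_i = 2, 5, 0, 1, the continuity of p' gives the tridiagonal system
  1·M_0 + 4·M_1 + 1·M_2 = 6(Δ_1 - Δ_0) = 18
  1·M_1 + 4·M_2 + 1·M_3 = 6(Δ_2 - Δ_1) = -30
  1·M_2 + 4·M_3 + 1·M_4 = 6(Δ_3 - Δ_2) = 6
Clamped end conditions give two more equations: 2h_0·M_0 + h_0·M_1 = 6(Δ_0 - p'(-1)) = 9 and h_3·M_3 + 2h_3·M_4 = 6(p'(3) - Δ_3) = -18.
Forward elimination and back-substitution give M_0 = 55/56, M_1 = 197/28, M_2 = -89/8, M_3 = 209/28, M_4 = -713/56.
On [-1, 0], p(x) = -3 + 1/2·(x + 1) + 55/112·(x + 1)² + 113/112·(x + 1)³.
With (x + 1) = 1/2: p(-1/2) = -2241/896.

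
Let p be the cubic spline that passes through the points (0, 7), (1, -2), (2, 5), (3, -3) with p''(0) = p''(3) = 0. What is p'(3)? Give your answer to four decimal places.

-13.0667

Write σ_i for p''(x_i). With h_i = 1, 1, 1 and divided differences Δ_i = -9, 7, -8, the continuity of p' gives the tridiagonal system
  1·σ_0 + 4·σ_1 + 1·σ_2 = 6(Δ_1 - Δ_0) = 96
  1·σ_1 + 4·σ_2 + 1·σ_3 = 6(Δ_2 - Δ_1) = -90
Natural end conditions: σ_0 = σ_3 = 0.
Hence σ_0 = 0, σ_1 = 158/5, σ_2 = -152/5, σ_3 = 0.
On [2, 3], p'(x) = b_2 + 2c_2·(x - 2) + 3d_2·(x - 2)² with b_2 = Δ_2 - h_2(2σ_2 + σ_3)/6 = 32/15, c_2 = σ_2/2 = -76/5, d_2 = (σ_3 - σ_2)/(6h_2) = 76/15. So p'(3) = -196/15.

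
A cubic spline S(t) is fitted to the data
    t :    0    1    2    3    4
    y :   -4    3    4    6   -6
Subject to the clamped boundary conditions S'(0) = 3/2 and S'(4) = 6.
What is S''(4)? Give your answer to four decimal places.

Let m_i = S''(x_i). Step sizes h_i = 1, 1, 1, 1; slopes of the chords Δ_i = (y_(i+1) - y_i)/h_i = 7, 1, 2, -12.
  1·m_0 + 4·m_1 + 1·m_2 = 6(Δ_1 - Δ_0) = -36
  1·m_1 + 4·m_2 + 1·m_3 = 6(Δ_2 - Δ_1) = 6
  1·m_2 + 4·m_3 + 1·m_4 = 6(Δ_3 - Δ_2) = -84
Clamped end conditions give two more equations: 2h_0·m_0 + h_0·m_1 = 6(Δ_0 - S'(0)) = 33 and h_3·m_3 + 2h_3·m_4 = 6(S'(4) - Δ_3) = 108.
Forward elimination and back-substitution give m_0 = 1485/56, m_1 = -561/28, m_2 = 141/8, m_3 = -1245/28, m_4 = 4269/56.

76.2321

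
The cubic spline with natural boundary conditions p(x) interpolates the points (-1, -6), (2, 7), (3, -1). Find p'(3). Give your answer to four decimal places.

Let σ_i = p''(x_i). Step sizes h_i = 3, 1; slopes of the chords Δ_i = (y_(i+1) - y_i)/h_i = 13/3, -8.
  3·σ_0 + 8·σ_1 + 1·σ_2 = 6(Δ_1 - Δ_0) = -74
Natural end conditions: σ_0 = σ_2 = 0.
Solving: σ_0 = 0, σ_1 = -37/4, σ_2 = 0.
On [2, 3], p'(x) = b_1 + 2c_1·(x - 2) + 3d_1·(x - 2)² with b_1 = Δ_1 - h_1(2σ_1 + σ_2)/6 = -59/12, c_1 = σ_1/2 = -37/8, d_1 = (σ_2 - σ_1)/(6h_1) = 37/24. So p'(3) = -229/24.

-9.5417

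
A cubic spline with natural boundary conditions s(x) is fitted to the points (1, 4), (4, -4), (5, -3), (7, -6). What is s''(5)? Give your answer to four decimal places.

-3.0213

Put σ_i = s'' at the i-th knot. Here h = (3, 1, 2) and Δ = (-8/3, 1, -3/2), so the interior equations h_(i-1)·σ_(i-1) + 2(h_(i-1)+h_i)·σ_i + h_i·σ_(i+1) = 6(Δ_i − Δ_(i-1)) read
  3·σ_0 + 8·σ_1 + 1·σ_2 = 6(Δ_1 - Δ_0) = 22
  1·σ_1 + 6·σ_2 + 2·σ_3 = 6(Δ_2 - Δ_1) = -15
Natural end conditions: σ_0 = σ_3 = 0.
Forward elimination and back-substitution give σ_0 = 0, σ_1 = 147/47, σ_2 = -142/47, σ_3 = 0.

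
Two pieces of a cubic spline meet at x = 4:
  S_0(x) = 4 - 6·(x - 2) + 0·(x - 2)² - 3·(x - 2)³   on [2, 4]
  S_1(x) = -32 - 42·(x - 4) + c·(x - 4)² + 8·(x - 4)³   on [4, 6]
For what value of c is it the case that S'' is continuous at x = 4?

S_0''(x) = 0 - 18·(x - 2), so S_0''(4) = -36. On the right, S_1''(4) = 2c, so c = -18.

-18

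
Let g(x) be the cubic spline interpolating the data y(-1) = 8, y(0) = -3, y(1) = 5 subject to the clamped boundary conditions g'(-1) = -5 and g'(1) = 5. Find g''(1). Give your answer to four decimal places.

-32.5000

Write m_i for g''(x_i). With h_i = 1, 1 and divided differences Δ_i = -11, 8, the continuity of g' gives the tridiagonal system
  1·m_0 + 4·m_1 + 1·m_2 = 6(Δ_1 - Δ_0) = 114
Clamped end conditions give two more equations: 2h_0·m_0 + h_0·m_1 = 6(Δ_0 - g'(-1)) = -36 and h_1·m_1 + 2h_1·m_2 = 6(g'(1) - Δ_1) = -18.
Solving the tridiagonal system: m_0 = -83/2, m_1 = 47, m_2 = -65/2.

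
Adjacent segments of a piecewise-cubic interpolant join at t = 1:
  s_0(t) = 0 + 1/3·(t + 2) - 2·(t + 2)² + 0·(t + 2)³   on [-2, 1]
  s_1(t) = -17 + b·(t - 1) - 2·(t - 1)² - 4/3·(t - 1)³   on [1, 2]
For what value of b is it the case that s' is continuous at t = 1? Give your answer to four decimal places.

-11.6667

s_0'(t) = 1/3 - 4·(t + 2) + 0·(t + 2)², so s_0'(1) = -35/3. On the right, s_1'(1) = b, so b = -35/3.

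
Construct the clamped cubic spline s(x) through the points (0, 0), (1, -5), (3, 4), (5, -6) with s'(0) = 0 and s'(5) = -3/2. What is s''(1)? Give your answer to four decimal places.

Write m_i for s''(x_i). With h_i = 1, 2, 2 and divided differences Δ_i = -5, 9/2, -5, the continuity of s' gives the tridiagonal system
  1·m_0 + 6·m_1 + 2·m_2 = 6(Δ_1 - Δ_0) = 57
  2·m_1 + 8·m_2 + 2·m_3 = 6(Δ_2 - Δ_1) = -57
Clamped end conditions give two more equations: 2h_0·m_0 + h_0·m_1 = 6(Δ_0 - s'(0)) = -30 and h_2·m_2 + 2h_2·m_3 = 6(s'(5) - Δ_2) = 21.
Forward elimination and back-substitution give m_0 = -558/23, m_1 = 426/23, m_2 = -687/46, m_3 = 585/46.

18.5217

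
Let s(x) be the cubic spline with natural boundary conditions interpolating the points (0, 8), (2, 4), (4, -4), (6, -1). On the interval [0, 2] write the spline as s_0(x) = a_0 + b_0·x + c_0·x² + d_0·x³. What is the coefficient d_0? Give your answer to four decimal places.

Put M_i = s'' at the i-th knot. Here h = (2, 2, 2) and Δ = (-2, -4, 3/2), so the interior equations h_(i-1)·M_(i-1) + 2(h_(i-1)+h_i)·M_i + h_i·M_(i+1) = 6(Δ_i − Δ_(i-1)) read
  2·M_0 + 8·M_1 + 2·M_2 = 6(Δ_1 - Δ_0) = -12
  2·M_1 + 8·M_2 + 2·M_3 = 6(Δ_2 - Δ_1) = 33
Natural end conditions: M_0 = M_3 = 0.
Solving the tridiagonal system: M_0 = 0, M_1 = -27/10, M_2 = 24/5, M_3 = 0.
On [0, 2], with s_0(x) = a_0 + b_0·x + c_0·x² + d_0·x³: c_0 = M_0/2 = 0, d_0 = (M_1 - M_0)/(6h_0) = -9/40, b_0 = Δ_0 - h_0(2M_0 + M_1)/6 = -11/10.

-0.2250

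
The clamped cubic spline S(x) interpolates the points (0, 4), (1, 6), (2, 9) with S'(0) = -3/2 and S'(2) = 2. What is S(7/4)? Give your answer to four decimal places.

8.4199

Let M_i = S''(x_i). Step sizes h_i = 1, 1; slopes of the chords Δ_i = (y_(i+1) - y_i)/h_i = 2, 3.
  1·M_0 + 4·M_1 + 1·M_2 = 6(Δ_1 - Δ_0) = 6
Clamped end conditions give two more equations: 2h_0·M_0 + h_0·M_1 = 6(Δ_0 - S'(0)) = 21 and h_1·M_1 + 2h_1·M_2 = 6(S'(2) - Δ_1) = -6.
Forward elimination and back-substitution give M_0 = 43/4, M_1 = -1/2, M_2 = -11/4.
On [1, 2], S(x) = 6 + 29/8·(x - 1) - 1/4·(x - 1)² - 3/8·(x - 1)³.
With (x - 1) = 3/4: S(7/4) = 4311/512.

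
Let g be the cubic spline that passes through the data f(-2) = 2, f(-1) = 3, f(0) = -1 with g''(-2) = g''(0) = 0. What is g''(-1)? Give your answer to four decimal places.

-7.5000

Put σ_i = g'' at the i-th knot. Here h = (1, 1) and Δ = (1, -4), so the interior equations h_(i-1)·σ_(i-1) + 2(h_(i-1)+h_i)·σ_i + h_i·σ_(i+1) = 6(Δ_i − Δ_(i-1)) read
  1·σ_0 + 4·σ_1 + 1·σ_2 = 6(Δ_1 - Δ_0) = -30
Natural end conditions: σ_0 = σ_2 = 0.
Hence σ_0 = 0, σ_1 = -15/2, σ_2 = 0.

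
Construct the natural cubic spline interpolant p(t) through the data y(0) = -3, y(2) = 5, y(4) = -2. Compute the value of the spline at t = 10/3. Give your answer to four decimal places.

1.4444

Put M_i = p'' at the i-th knot. Here h = (2, 2) and Δ = (4, -7/2), so the interior equations h_(i-1)·M_(i-1) + 2(h_(i-1)+h_i)·M_i + h_i·M_(i+1) = 6(Δ_i − Δ_(i-1)) read
  2·M_0 + 8·M_1 + 2·M_2 = 6(Δ_1 - Δ_0) = -45
Natural end conditions: M_0 = M_2 = 0.
Solving: M_0 = 0, M_1 = -45/8, M_2 = 0.
On [2, 4], p(t) = 5 + 1/4·(t - 2) - 45/16·(t - 2)² + 15/32·(t - 2)³.
With (t - 2) = 4/3: p(10/3) = 13/9.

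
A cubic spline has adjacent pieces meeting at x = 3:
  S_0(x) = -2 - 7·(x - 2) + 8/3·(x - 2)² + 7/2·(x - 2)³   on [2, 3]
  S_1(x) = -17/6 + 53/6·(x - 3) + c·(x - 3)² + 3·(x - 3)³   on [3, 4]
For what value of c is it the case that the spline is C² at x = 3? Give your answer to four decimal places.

13.1667

S_0''(x) = 16/3 + 21·(x - 2), so S_0''(3) = 79/3. On the right, S_1''(3) = 2c, so c = 79/6.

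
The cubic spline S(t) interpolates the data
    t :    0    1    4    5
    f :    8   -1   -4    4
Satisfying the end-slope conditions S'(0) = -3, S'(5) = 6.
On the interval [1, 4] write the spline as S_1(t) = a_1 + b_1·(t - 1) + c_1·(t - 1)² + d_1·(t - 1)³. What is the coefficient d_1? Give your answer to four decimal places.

Write σ_i for S''(x_i). With h_i = 1, 3, 1 and divided differences Δ_i = -9, -1, 8, the continuity of S' gives the tridiagonal system
  1·σ_0 + 8·σ_1 + 3·σ_2 = 6(Δ_1 - Δ_0) = 48
  3·σ_1 + 8·σ_2 + 1·σ_3 = 6(Δ_2 - Δ_1) = 54
Clamped end conditions give two more equations: 2h_0·σ_0 + h_0·σ_1 = 6(Δ_0 - S'(0)) = -36 and h_2·σ_2 + 2h_2·σ_3 = 6(S'(5) - Δ_2) = -12.
Solving the tridiagonal system: σ_0 = -64/3, σ_1 = 20/3, σ_2 = 16/3, σ_3 = -26/3.
On [1, 4], with S_1(t) = a_1 + b_1·(t - 1) + c_1·(t - 1)² + d_1·(t - 1)³: c_1 = σ_1/2 = 10/3, d_1 = (σ_2 - σ_1)/(6h_1) = -2/27, b_1 = Δ_1 - h_1(2σ_1 + σ_2)/6 = -31/3.

-0.0741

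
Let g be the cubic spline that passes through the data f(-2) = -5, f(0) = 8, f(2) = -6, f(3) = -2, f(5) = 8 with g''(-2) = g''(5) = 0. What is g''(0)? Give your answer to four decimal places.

With M_i denoting the second derivative at x_i, h_i = 2, 2, 1, 2, and Δ_i = (y_(i+1) − y_i)/h_i = 13/2, -7, 4, 5:
  2·M_0 + 8·M_1 + 2·M_2 = 6(Δ_1 - Δ_0) = -81
  2·M_1 + 6·M_2 + 1·M_3 = 6(Δ_2 - Δ_1) = 66
  1·M_2 + 6·M_3 + 2·M_4 = 6(Δ_3 - Δ_2) = 6
Natural end conditions: M_0 = M_4 = 0.
Solving the tridiagonal system: M_0 = 0, M_1 = -3615/256, M_2 = 1023/64, M_3 = -213/128, M_4 = 0.

-14.1211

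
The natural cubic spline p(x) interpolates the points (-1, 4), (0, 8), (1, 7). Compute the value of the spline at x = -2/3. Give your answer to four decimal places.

5.7037

Put σ_i = p'' at the i-th knot. Here h = (1, 1) and Δ = (4, -1), so the interior equations h_(i-1)·σ_(i-1) + 2(h_(i-1)+h_i)·σ_i + h_i·σ_(i+1) = 6(Δ_i − Δ_(i-1)) read
  1·σ_0 + 4·σ_1 + 1·σ_2 = 6(Δ_1 - Δ_0) = -30
Natural end conditions: σ_0 = σ_2 = 0.
Forward elimination and back-substitution give σ_0 = 0, σ_1 = -15/2, σ_2 = 0.
On [-1, 0], p(x) = 4 + 21/4·(x + 1) + 0·(x + 1)² - 5/4·(x + 1)³.
With (x + 1) = 1/3: p(-2/3) = 154/27.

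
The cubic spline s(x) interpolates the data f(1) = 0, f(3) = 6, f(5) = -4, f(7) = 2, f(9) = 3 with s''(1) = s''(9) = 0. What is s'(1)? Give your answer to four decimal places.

5.7589

Let M_i = s''(x_i). Step sizes h_i = 2, 2, 2, 2; slopes of the chords Δ_i = (y_(i+1) - y_i)/h_i = 3, -5, 3, 1/2.
  2·M_0 + 8·M_1 + 2·M_2 = 6(Δ_1 - Δ_0) = -48
  2·M_1 + 8·M_2 + 2·M_3 = 6(Δ_2 - Δ_1) = 48
  2·M_2 + 8·M_3 + 2·M_4 = 6(Δ_3 - Δ_2) = -15
Natural end conditions: M_0 = M_4 = 0.
Forward elimination and back-substitution give M_0 = 0, M_1 = -927/112, M_2 = 255/28, M_3 = -465/112, M_4 = 0.
On [1, 3], s'(x) = b_0 + 2c_0·(x - 1) + 3d_0·(x - 1)² with b_0 = Δ_0 - h_0(2M_0 + M_1)/6 = 645/112, c_0 = M_0/2 = 0, d_0 = (M_1 - M_0)/(6h_0) = -309/448. So s'(1) = 645/112.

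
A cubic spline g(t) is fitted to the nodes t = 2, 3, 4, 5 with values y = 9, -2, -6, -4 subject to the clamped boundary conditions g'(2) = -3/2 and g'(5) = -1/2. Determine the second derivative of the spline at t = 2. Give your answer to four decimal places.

-37.5333

Write m_i for g''(x_i). With h_i = 1, 1, 1 and divided differences Δ_i = -11, -4, 2, the continuity of g' gives the tridiagonal system
  1·m_0 + 4·m_1 + 1·m_2 = 6(Δ_1 - Δ_0) = 42
  1·m_1 + 4·m_2 + 1·m_3 = 6(Δ_2 - Δ_1) = 36
Clamped end conditions give two more equations: 2h_0·m_0 + h_0·m_1 = 6(Δ_0 - g'(2)) = -57 and h_2·m_2 + 2h_2·m_3 = 6(g'(5) - Δ_2) = -15.
Solving the tridiagonal system: m_0 = -563/15, m_1 = 271/15, m_2 = 109/15, m_3 = -167/15.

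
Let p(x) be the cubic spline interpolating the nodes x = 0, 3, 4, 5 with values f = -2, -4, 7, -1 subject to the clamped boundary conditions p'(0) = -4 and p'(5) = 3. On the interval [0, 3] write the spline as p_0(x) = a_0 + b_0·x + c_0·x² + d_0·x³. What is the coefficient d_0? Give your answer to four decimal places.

Write σ_i for p''(x_i). With h_i = 3, 1, 1 and divided differences Δ_i = -2/3, 11, -8, the continuity of p' gives the tridiagonal system
  3·σ_0 + 8·σ_1 + 1·σ_2 = 6(Δ_1 - Δ_0) = 70
  1·σ_1 + 4·σ_2 + 1·σ_3 = 6(Δ_2 - Δ_1) = -114
Clamped end conditions give two more equations: 2h_0·σ_0 + h_0·σ_1 = 6(Δ_0 - p'(0)) = 20 and h_2·σ_2 + 2h_2·σ_3 = 6(p'(5) - Δ_2) = 66.
Forward elimination and back-substitution give σ_0 = -424/87, σ_1 = 476/29, σ_2 = -1354/29, σ_3 = 1634/29.
On [0, 3], with p_0(x) = a_0 + b_0·x + c_0·x² + d_0·x³: c_0 = σ_0/2 = -212/87, d_0 = (σ_1 - σ_0)/(6h_0) = 926/783, b_0 = Δ_0 - h_0(2σ_0 + σ_1)/6 = -4.

1.1826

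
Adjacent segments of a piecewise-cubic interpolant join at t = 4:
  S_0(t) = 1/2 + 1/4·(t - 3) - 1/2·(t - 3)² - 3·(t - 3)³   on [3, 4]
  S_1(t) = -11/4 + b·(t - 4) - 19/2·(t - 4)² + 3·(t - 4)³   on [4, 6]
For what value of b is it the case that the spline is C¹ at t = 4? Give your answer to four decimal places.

S_0'(t) = 1/4 - 1·(t - 3) - 9·(t - 3)², so S_0'(4) = -39/4. On the right, S_1'(4) = b, so b = -39/4.

-9.7500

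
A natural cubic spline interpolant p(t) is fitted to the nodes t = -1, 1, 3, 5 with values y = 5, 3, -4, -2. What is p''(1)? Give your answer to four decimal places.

Let m_i = p''(x_i). Step sizes h_i = 2, 2, 2; slopes of the chords Δ_i = (y_(i+1) - y_i)/h_i = -1, -7/2, 1.
  2·m_0 + 8·m_1 + 2·m_2 = 6(Δ_1 - Δ_0) = -15
  2·m_1 + 8·m_2 + 2·m_3 = 6(Δ_2 - Δ_1) = 27
Natural end conditions: m_0 = m_3 = 0.
Solving: m_0 = 0, m_1 = -29/10, m_2 = 41/10, m_3 = 0.

-2.9000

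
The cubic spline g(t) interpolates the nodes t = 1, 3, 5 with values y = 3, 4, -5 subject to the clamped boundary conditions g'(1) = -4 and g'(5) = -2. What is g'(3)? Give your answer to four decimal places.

Put M_i = g'' at the i-th knot. Here h = (2, 2) and Δ = (1/2, -9/2), so the interior equations h_(i-1)·M_(i-1) + 2(h_(i-1)+h_i)·M_i + h_i·M_(i+1) = 6(Δ_i − Δ_(i-1)) read
  2·M_0 + 8·M_1 + 2·M_2 = 6(Δ_1 - Δ_0) = -30
Clamped end conditions give two more equations: 2h_0·M_0 + h_0·M_1 = 6(Δ_0 - g'(1)) = 27 and h_1·M_1 + 2h_1·M_2 = 6(g'(5) - Δ_1) = 15.
Solving: M_0 = 11, M_1 = -17/2, M_2 = 8.
On [3, 5], g'(t) = b_1 + 2c_1·(t - 3) + 3d_1·(t - 3)² with b_1 = Δ_1 - h_1(2M_1 + M_2)/6 = -3/2, c_1 = M_1/2 = -17/4, d_1 = (M_2 - M_1)/(6h_1) = 11/8. So g'(3) = -3/2.

-1.5000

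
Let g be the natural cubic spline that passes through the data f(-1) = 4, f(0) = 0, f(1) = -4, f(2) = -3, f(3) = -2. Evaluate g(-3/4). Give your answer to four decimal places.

3.0837

Let M_i = g''(x_i). Step sizes h_i = 1, 1, 1, 1; slopes of the chords Δ_i = (y_(i+1) - y_i)/h_i = -4, -4, 1, 1.
  1·M_0 + 4·M_1 + 1·M_2 = 6(Δ_1 - Δ_0) = 0
  1·M_1 + 4·M_2 + 1·M_3 = 6(Δ_2 - Δ_1) = 30
  1·M_2 + 4·M_3 + 1·M_4 = 6(Δ_3 - Δ_2) = 0
Natural end conditions: M_0 = M_4 = 0.
Solving: M_0 = 0, M_1 = -15/7, M_2 = 60/7, M_3 = -15/7, M_4 = 0.
On [-1, 0], g(x) = 4 - 51/14·(x + 1) + 0·(x + 1)² - 5/14·(x + 1)³.
With (x + 1) = 1/4: g(-3/4) = 2763/896.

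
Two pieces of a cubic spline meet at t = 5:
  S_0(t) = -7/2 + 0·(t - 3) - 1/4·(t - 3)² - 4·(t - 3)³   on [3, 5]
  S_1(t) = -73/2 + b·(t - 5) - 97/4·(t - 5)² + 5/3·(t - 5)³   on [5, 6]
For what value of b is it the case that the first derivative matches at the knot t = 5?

S_0'(t) = 0 - 1/2·(t - 3) - 12·(t - 3)², so S_0'(5) = -49. On the right, S_1'(5) = b, so b = -49.

-49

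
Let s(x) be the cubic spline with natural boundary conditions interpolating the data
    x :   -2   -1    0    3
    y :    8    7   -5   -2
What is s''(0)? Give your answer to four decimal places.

12.1935

Put M_i = s'' at the i-th knot. Here h = (1, 1, 3) and Δ = (-1, -12, 1), so the interior equations h_(i-1)·M_(i-1) + 2(h_(i-1)+h_i)·M_i + h_i·M_(i+1) = 6(Δ_i − Δ_(i-1)) read
  1·M_0 + 4·M_1 + 1·M_2 = 6(Δ_1 - Δ_0) = -66
  1·M_1 + 8·M_2 + 3·M_3 = 6(Δ_2 - Δ_1) = 78
Natural end conditions: M_0 = M_3 = 0.
Solving: M_0 = 0, M_1 = -606/31, M_2 = 378/31, M_3 = 0.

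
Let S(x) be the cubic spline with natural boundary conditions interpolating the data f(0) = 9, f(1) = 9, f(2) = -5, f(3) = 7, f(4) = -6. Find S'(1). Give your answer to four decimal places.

-12.1071

Let σ_i = S''(x_i). Step sizes h_i = 1, 1, 1, 1; slopes of the chords Δ_i = (y_(i+1) - y_i)/h_i = 0, -14, 12, -13.
  1·σ_0 + 4·σ_1 + 1·σ_2 = 6(Δ_1 - Δ_0) = -84
  1·σ_1 + 4·σ_2 + 1·σ_3 = 6(Δ_2 - Δ_1) = 156
  1·σ_2 + 4·σ_3 + 1·σ_4 = 6(Δ_3 - Δ_2) = -150
Natural end conditions: σ_0 = σ_4 = 0.
Forward elimination and back-substitution give σ_0 = 0, σ_1 = -1017/28, σ_2 = 429/7, σ_3 = -1479/28, σ_4 = 0.
On [1, 2], S'(x) = b_1 + 2c_1·(x - 1) + 3d_1·(x - 1)² with b_1 = Δ_1 - h_1(2σ_1 + σ_2)/6 = -339/28, c_1 = σ_1/2 = -1017/56, d_1 = (σ_2 - σ_1)/(6h_1) = 911/56. So S'(1) = -339/28.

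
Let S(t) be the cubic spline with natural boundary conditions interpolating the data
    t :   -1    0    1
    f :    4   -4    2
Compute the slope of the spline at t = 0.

-1

Write σ_i for S''(x_i). With h_i = 1, 1 and divided differences Δ_i = -8, 6, the continuity of S' gives the tridiagonal system
  1·σ_0 + 4·σ_1 + 1·σ_2 = 6(Δ_1 - Δ_0) = 84
Natural end conditions: σ_0 = σ_2 = 0.
Solving: σ_0 = 0, σ_1 = 21, σ_2 = 0.
On [0, 1], S'(t) = b_1 + 2c_1·t + 3d_1·t² with b_1 = Δ_1 - h_1(2σ_1 + σ_2)/6 = -1, c_1 = σ_1/2 = 21/2, d_1 = (σ_2 - σ_1)/(6h_1) = -7/2. So S'(0) = -1.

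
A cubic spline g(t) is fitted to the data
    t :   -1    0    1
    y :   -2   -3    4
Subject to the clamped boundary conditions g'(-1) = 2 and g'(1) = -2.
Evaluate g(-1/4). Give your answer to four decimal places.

-3.3828

Put M_i = g'' at the i-th knot. Here h = (1, 1) and Δ = (-1, 7), so the interior equations h_(i-1)·M_(i-1) + 2(h_(i-1)+h_i)·M_i + h_i·M_(i+1) = 6(Δ_i − Δ_(i-1)) read
  1·M_0 + 4·M_1 + 1·M_2 = 6(Δ_1 - Δ_0) = 48
Clamped end conditions give two more equations: 2h_0·M_0 + h_0·M_1 = 6(Δ_0 - g'(-1)) = -18 and h_1·M_1 + 2h_1·M_2 = 6(g'(1) - Δ_1) = -54.
Solving the tridiagonal system: M_0 = -23, M_1 = 28, M_2 = -41.
On [-1, 0], g(t) = -2 + 2·(t + 1) - 23/2·(t + 1)² + 17/2·(t + 1)³.
With (t + 1) = 3/4: g(-1/4) = -433/128.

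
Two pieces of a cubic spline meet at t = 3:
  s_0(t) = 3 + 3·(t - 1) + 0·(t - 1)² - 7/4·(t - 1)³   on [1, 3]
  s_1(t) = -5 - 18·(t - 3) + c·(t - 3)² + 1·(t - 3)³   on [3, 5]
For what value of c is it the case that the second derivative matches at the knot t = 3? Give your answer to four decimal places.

s_0''(t) = 0 - 21/2·(t - 1), so s_0''(3) = -21. On the right, s_1''(3) = 2c, so c = -21/2.

-10.5000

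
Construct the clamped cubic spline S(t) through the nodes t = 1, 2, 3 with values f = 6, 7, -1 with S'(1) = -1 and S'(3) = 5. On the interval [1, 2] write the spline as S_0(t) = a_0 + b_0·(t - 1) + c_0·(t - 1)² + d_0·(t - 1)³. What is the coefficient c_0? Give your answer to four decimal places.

Let σ_i = S''(x_i). Step sizes h_i = 1, 1; slopes of the chords Δ_i = (y_(i+1) - y_i)/h_i = 1, -8.
  1·σ_0 + 4·σ_1 + 1·σ_2 = 6(Δ_1 - Δ_0) = -54
Clamped end conditions give two more equations: 2h_0·σ_0 + h_0·σ_1 = 6(Δ_0 - S'(1)) = 12 and h_1·σ_1 + 2h_1·σ_2 = 6(S'(3) - Δ_1) = 78.
Solving: σ_0 = 45/2, σ_1 = -33, σ_2 = 111/2.
On [1, 2], with S_0(t) = a_0 + b_0·(t - 1) + c_0·(t - 1)² + d_0·(t - 1)³: c_0 = σ_0/2 = 45/4, d_0 = (σ_1 - σ_0)/(6h_0) = -37/4, b_0 = Δ_0 - h_0(2σ_0 + σ_1)/6 = -1.

11.2500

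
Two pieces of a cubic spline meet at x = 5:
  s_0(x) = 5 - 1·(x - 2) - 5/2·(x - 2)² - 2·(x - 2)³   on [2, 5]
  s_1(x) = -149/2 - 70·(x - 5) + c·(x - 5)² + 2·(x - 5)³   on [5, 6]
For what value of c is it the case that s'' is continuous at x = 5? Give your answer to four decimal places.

-20.5000

s_0''(x) = -5 - 12·(x - 2), so s_0''(5) = -41. On the right, s_1''(5) = 2c, so c = -41/2.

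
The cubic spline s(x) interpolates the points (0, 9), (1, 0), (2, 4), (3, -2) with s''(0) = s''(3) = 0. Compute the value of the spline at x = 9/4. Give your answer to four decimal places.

3.6594

Write σ_i for s''(x_i). With h_i = 1, 1, 1 and divided differences Δ_i = -9, 4, -6, the continuity of s' gives the tridiagonal system
  1·σ_0 + 4·σ_1 + 1·σ_2 = 6(Δ_1 - Δ_0) = 78
  1·σ_1 + 4·σ_2 + 1·σ_3 = 6(Δ_2 - Δ_1) = -60
Natural end conditions: σ_0 = σ_3 = 0.
Solving: σ_0 = 0, σ_1 = 124/5, σ_2 = -106/5, σ_3 = 0.
On [2, 3], s(x) = 4 + 16/15·(x - 2) - 53/5·(x - 2)² + 53/15·(x - 2)³.
With (x - 2) = 1/4: s(9/4) = 1171/320.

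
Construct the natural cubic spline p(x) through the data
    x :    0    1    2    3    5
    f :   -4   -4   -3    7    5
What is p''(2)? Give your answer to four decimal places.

17.7209

Let m_i = p''(x_i). Step sizes h_i = 1, 1, 1, 2; slopes of the chords Δ_i = (y_(i+1) - y_i)/h_i = 0, 1, 10, -1.
  1·m_0 + 4·m_1 + 1·m_2 = 6(Δ_1 - Δ_0) = 6
  1·m_1 + 4·m_2 + 1·m_3 = 6(Δ_2 - Δ_1) = 54
  1·m_2 + 6·m_3 + 2·m_4 = 6(Δ_3 - Δ_2) = -66
Natural end conditions: m_0 = m_4 = 0.
Hence m_0 = 0, m_1 = -126/43, m_2 = 762/43, m_3 = -600/43, m_4 = 0.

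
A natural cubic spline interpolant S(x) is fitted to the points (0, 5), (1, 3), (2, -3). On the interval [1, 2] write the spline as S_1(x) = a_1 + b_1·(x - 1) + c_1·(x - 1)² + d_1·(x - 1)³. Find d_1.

1

Let σ_i = S''(x_i). Step sizes h_i = 1, 1; slopes of the chords Δ_i = (y_(i+1) - y_i)/h_i = -2, -6.
  1·σ_0 + 4·σ_1 + 1·σ_2 = 6(Δ_1 - Δ_0) = -24
Natural end conditions: σ_0 = σ_2 = 0.
Hence σ_0 = 0, σ_1 = -6, σ_2 = 0.
On [1, 2], with S_1(x) = a_1 + b_1·(x - 1) + c_1·(x - 1)² + d_1·(x - 1)³: c_1 = σ_1/2 = -3, d_1 = (σ_2 - σ_1)/(6h_1) = 1, b_1 = Δ_1 - h_1(2σ_1 + σ_2)/6 = -4.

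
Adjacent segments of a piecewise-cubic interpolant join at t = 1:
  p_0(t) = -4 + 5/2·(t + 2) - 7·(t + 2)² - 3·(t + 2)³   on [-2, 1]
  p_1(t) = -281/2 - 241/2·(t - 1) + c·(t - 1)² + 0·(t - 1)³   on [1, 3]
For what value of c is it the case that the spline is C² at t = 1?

p_0''(t) = -14 - 18·(t + 2), so p_0''(1) = -68. On the right, p_1''(1) = 2c, so c = -34.

-34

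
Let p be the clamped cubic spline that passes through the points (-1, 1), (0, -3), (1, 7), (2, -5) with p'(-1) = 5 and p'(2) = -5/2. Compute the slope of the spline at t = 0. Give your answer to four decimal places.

Put σ_i = p'' at the i-th knot. Here h = (1, 1, 1) and Δ = (-4, 10, -12), so the interior equations h_(i-1)·σ_(i-1) + 2(h_(i-1)+h_i)·σ_i + h_i·σ_(i+1) = 6(Δ_i − Δ_(i-1)) read
  1·σ_0 + 4·σ_1 + 1·σ_2 = 6(Δ_1 - Δ_0) = 84
  1·σ_1 + 4·σ_2 + 1·σ_3 = 6(Δ_2 - Δ_1) = -132
Clamped end conditions give two more equations: 2h_0·σ_0 + h_0·σ_1 = 6(Δ_0 - p'(-1)) = -54 and h_2·σ_2 + 2h_2·σ_3 = 6(p'(2) - Δ_2) = 57.
Solving the tridiagonal system: σ_0 = -257/5, σ_1 = 244/5, σ_2 = -299/5, σ_3 = 292/5.
On [0, 1], p'(t) = b_1 + 2c_1·t + 3d_1·t² with b_1 = Δ_1 - h_1(2σ_1 + σ_2)/6 = 37/10, c_1 = σ_1/2 = 122/5, d_1 = (σ_2 - σ_1)/(6h_1) = -181/10. So p'(0) = 37/10.

3.7000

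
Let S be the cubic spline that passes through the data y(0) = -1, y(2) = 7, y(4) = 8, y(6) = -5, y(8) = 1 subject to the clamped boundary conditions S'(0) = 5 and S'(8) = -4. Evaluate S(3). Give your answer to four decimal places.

9.6830

Write M_i for S''(x_i). With h_i = 2, 2, 2, 2 and divided differences Δ_i = 4, 1/2, -13/2, 3, the continuity of S' gives the tridiagonal system
  2·M_0 + 8·M_1 + 2·M_2 = 6(Δ_1 - Δ_0) = -21
  2·M_1 + 8·M_2 + 2·M_3 = 6(Δ_2 - Δ_1) = -42
  2·M_2 + 8·M_3 + 2·M_4 = 6(Δ_3 - Δ_2) = 57
Clamped end conditions give two more equations: 2h_0·M_0 + h_0·M_1 = 6(Δ_0 - S'(0)) = -6 and h_3·M_3 + 2h_3·M_4 = 6(S'(8) - Δ_3) = -42.
Solving: M_0 = -81/56, M_1 = -3/28, M_2 = -69/8, M_3 = 381/28, M_4 = -969/56.
On [2, 4], S(x) = 7 + 193/56·(x - 2) - 3/56·(x - 2)² - 159/224·(x - 2)³.
With (x - 2) = 1: S(3) = 2169/224.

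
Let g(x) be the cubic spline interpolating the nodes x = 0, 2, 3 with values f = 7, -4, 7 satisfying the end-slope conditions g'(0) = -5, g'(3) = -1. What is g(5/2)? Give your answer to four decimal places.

Let M_i = g''(x_i). Step sizes h_i = 2, 1; slopes of the chords Δ_i = (y_(i+1) - y_i)/h_i = -11/2, 11.
  2·M_0 + 6·M_1 + 1·M_2 = 6(Δ_1 - Δ_0) = 99
Clamped end conditions give two more equations: 2h_0·M_0 + h_0·M_1 = 6(Δ_0 - g'(0)) = -3 and h_1·M_1 + 2h_1·M_2 = 6(g'(3) - Δ_1) = -72.
Solving: M_0 = -191/12, M_1 = 91/3, M_2 = -307/6.
On [2, 3], g(x) = -4 + 113/12·(x - 2) + 91/6·(x - 2)² - 163/12·(x - 2)³.
With (x - 2) = 1/2: g(5/2) = 269/96.

2.8021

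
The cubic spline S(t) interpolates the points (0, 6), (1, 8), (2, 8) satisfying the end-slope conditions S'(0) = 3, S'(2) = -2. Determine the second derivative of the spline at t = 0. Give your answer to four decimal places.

Write M_i for S''(x_i). With h_i = 1, 1 and divided differences Δ_i = 2, 0, the continuity of S' gives the tridiagonal system
  1·M_0 + 4·M_1 + 1·M_2 = 6(Δ_1 - Δ_0) = -12
Clamped end conditions give two more equations: 2h_0·M_0 + h_0·M_1 = 6(Δ_0 - S'(0)) = -6 and h_1·M_1 + 2h_1·M_2 = 6(S'(2) - Δ_1) = -12.
Forward elimination and back-substitution give M_0 = -5/2, M_1 = -1, M_2 = -11/2.

-2.5000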